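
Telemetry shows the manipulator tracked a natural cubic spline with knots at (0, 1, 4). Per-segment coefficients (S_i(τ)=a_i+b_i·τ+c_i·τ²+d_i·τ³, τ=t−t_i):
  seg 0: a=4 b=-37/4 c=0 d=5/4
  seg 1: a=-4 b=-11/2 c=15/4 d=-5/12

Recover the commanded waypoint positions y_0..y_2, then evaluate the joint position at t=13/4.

y_0=4 y_1=-4 y_2=2
S(13/4) = -547/256

y_0 = S_0(0) = a_0 = 4
y_1 = S_1(0) = a_1 = -4
y_2 = S_1(3) = 2
t_q=13/4 is in segment 1 (τ=9/4); S_1(τ)=-547/256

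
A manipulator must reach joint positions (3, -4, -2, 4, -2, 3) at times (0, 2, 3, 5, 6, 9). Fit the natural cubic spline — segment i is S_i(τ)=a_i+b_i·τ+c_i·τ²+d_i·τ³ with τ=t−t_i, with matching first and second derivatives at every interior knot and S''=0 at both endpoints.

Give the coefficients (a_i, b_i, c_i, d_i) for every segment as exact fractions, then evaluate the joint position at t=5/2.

Δ: Δ0=-7/2, Δ1=2, Δ2=3, Δ3=-6, Δ4=5/3
row 1: diag=6, rhs=33; c'=1/6, d'=11/2
row 2: denom=6−1·1/6=35/6; d'=(6−1·11/2)/(35/6)=3/35
row 3: denom=6−2·12/35=186/35; d'=(-54−2·3/35)/(186/35)=-316/31
row 4: denom=8−1·35/186=1453/186; d'=(46−1·-316/31)/(1453/186)=10452/1453
back: M4=10452/1453
back: M3=-316/31−35/186·10452/1453=-16778/1453
back: M2=3/35−12/35·-16778/1453=5877/1453
back: M1=11/2−1/6·5877/1453=7012/1453
M: M0=0, M1=7012/1453, M2=5877/1453, M3=-16778/1453, M4=10452/1453, M5=0
seg 0: a=3, c=M0/2=0, d=(M1−M0)/(6·2)=1753/4359, b=Δ0−h0·(2M0+M1)/6=-44537/8718
seg 1: a=-4, c=M1/2=3506/1453, d=(M2−M1)/(6·1)=-1135/8718, b=Δ1−h1·(2M1+M2)/6=-2465/8718
seg 2: a=-2, c=M2/2=5877/2906, d=(M3−M2)/(6·2)=-22655/17436, b=Δ2−h2·(2M2+M3)/6=18101/4359
seg 3: a=4, c=M3/2=-8389/1453, d=(M4−M3)/(6·1)=13615/4359, b=Δ3−h3·(2M3+M4)/6=-14602/4359
seg 4: a=-2, c=M4/2=5226/1453, d=(M5−M4)/(6·3)=-1742/4359, b=Δ4−h4·(2M4+M5)/6=-24091/4359
t_q=5/2 → seg 1, τ=1/2; S=-4+-2465/8718·τ+3506/1453·τ²+-1135/8718·τ³=-82633/23248

  seg 0: a=3 b=-44537/8718 c=0 d=1753/4359
  seg 1: a=-4 b=-2465/8718 c=3506/1453 d=-1135/8718
  seg 2: a=-2 b=18101/4359 c=5877/2906 d=-22655/17436
  seg 3: a=4 b=-14602/4359 c=-8389/1453 d=13615/4359
  seg 4: a=-2 b=-24091/4359 c=5226/1453 d=-1742/4359
S(5/2) = -82633/23248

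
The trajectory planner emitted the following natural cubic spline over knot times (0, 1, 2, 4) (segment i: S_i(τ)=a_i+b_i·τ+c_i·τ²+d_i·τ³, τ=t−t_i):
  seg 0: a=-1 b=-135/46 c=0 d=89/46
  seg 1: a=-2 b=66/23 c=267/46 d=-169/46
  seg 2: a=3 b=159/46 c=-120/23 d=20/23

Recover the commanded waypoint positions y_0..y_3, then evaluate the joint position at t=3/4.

y_0=-1 y_1=-2 y_2=3 y_3=-4
S(3/4) = -7021/2944

y_0 = S_0(0) = a_0 = -1
y_1 = S_1(0) = a_1 = -2
y_2 = S_2(0) = a_2 = 3
y_3 = S_2(2) = -4
t_q=3/4 is in segment 0 (τ=3/4); S_0(τ)=-7021/2944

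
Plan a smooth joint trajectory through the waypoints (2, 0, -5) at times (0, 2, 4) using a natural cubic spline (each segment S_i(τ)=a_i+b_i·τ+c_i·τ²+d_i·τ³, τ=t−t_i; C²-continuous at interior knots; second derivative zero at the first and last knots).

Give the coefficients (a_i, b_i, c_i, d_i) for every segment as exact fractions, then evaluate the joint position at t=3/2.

Δ: Δ0=-1, Δ1=-5/2
row 1: diag=8, rhs=-9; c'=1/4, d'=-9/8
back: M1=-9/8
M: M0=0, M1=-9/8, M2=0
seg 0: a=2, c=M0/2=0, d=(M1−M0)/(6·2)=-3/32, b=Δ0−h0·(2M0+M1)/6=-5/8
seg 1: a=0, c=M1/2=-9/16, d=(M2−M1)/(6·2)=3/32, b=Δ1−h1·(2M1+M2)/6=-7/4
t_q=3/2 → seg 0, τ=3/2; S=2+-5/8·τ+0·τ²+-3/32·τ³=191/256

  seg 0: a=2 b=-5/8 c=0 d=-3/32
  seg 1: a=0 b=-7/4 c=-9/16 d=3/32
S(3/2) = 191/256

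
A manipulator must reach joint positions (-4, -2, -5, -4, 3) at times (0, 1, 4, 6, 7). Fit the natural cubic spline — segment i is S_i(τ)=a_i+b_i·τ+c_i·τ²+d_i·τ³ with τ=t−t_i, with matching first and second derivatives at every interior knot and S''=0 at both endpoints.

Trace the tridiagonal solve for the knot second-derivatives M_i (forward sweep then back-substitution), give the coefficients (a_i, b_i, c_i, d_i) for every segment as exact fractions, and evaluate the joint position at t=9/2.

  seg 0: a=-4 b=472/197 c=0 d=-78/197
  seg 1: a=-2 b=238/197 c=-234/197 d=89/591
  seg 2: a=-5 b=-365/197 c=33/197 d=795/1576
  seg 3: a=-4 b=1919/394 c=2517/788 d=-839/788
S(9/2) = -73397/12608

Δ: Δ0=2, Δ1=-1, Δ2=1/2, Δ3=7
row 1: diag=8, rhs=-18; c'=3/8, d'=-9/4
row 2: denom=10−3·3/8=71/8; d'=(9−3·-9/4)/(71/8)=126/71
row 3: denom=6−2·16/71=394/71; d'=(39−2·126/71)/(394/71)=2517/394
back: M3=2517/394
back: M2=126/71−16/71·2517/394=66/197
back: M1=-9/4−3/8·66/197=-468/197
M: M0=0, M1=-468/197, M2=66/197, M3=2517/394, M4=0
seg 0: a=-4, c=M0/2=0, d=(M1−M0)/(6·1)=-78/197, b=Δ0−h0·(2M0+M1)/6=472/197
seg 1: a=-2, c=M1/2=-234/197, d=(M2−M1)/(6·3)=89/591, b=Δ1−h1·(2M1+M2)/6=238/197
seg 2: a=-5, c=M2/2=33/197, d=(M3−M2)/(6·2)=795/1576, b=Δ2−h2·(2M2+M3)/6=-365/197
seg 3: a=-4, c=M3/2=2517/788, d=(M4−M3)/(6·1)=-839/788, b=Δ3−h3·(2M3+M4)/6=1919/394
t_q=9/2 → seg 2, τ=1/2; S=-5+-365/197·τ+33/197·τ²+795/1576·τ³=-73397/12608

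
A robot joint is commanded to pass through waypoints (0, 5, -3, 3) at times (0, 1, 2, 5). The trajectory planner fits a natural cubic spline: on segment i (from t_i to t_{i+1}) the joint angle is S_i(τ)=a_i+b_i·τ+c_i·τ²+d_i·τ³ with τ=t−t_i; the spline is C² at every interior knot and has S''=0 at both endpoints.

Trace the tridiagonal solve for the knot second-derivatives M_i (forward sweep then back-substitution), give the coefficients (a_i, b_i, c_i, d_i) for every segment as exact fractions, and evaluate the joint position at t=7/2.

  seg 0: a=0 b=269/31 c=0 d=-114/31
  seg 1: a=5 b=-73/31 c=-342/31 d=167/31
  seg 2: a=-3 b=-256/31 c=159/31 d=-53/93
S(7/2) = -1431/248

Δ: Δ0=5, Δ1=-8, Δ2=2
row 1: diag=4, rhs=-78; c'=1/4, d'=-39/2
row 2: denom=8−1·1/4=31/4; d'=(60−1·-39/2)/(31/4)=318/31
back: M2=318/31
back: M1=-39/2−1/4·318/31=-684/31
M: M0=0, M1=-684/31, M2=318/31, M3=0
seg 0: a=0, c=M0/2=0, d=(M1−M0)/(6·1)=-114/31, b=Δ0−h0·(2M0+M1)/6=269/31
seg 1: a=5, c=M1/2=-342/31, d=(M2−M1)/(6·1)=167/31, b=Δ1−h1·(2M1+M2)/6=-73/31
seg 2: a=-3, c=M2/2=159/31, d=(M3−M2)/(6·3)=-53/93, b=Δ2−h2·(2M2+M3)/6=-256/31
t_q=7/2 → seg 2, τ=3/2; S=-3+-256/31·τ+159/31·τ²+-53/93·τ³=-1431/248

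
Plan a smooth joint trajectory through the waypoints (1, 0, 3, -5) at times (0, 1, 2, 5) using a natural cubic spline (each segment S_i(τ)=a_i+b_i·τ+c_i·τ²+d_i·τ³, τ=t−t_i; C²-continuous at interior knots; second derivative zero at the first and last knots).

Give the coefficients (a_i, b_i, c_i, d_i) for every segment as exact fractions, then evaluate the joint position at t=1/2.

  seg 0: a=1 b=-206/93 c=0 d=113/93
  seg 1: a=0 b=133/93 c=113/31 d=-193/93
  seg 2: a=3 b=232/93 c=-80/31 d=80/279
S(1/2) = 11/248

Δ: Δ0=-1, Δ1=3, Δ2=-8/3
row 1: diag=4, rhs=24; c'=1/4, d'=6
row 2: denom=8−1·1/4=31/4; d'=(-34−1·6)/(31/4)=-160/31
back: M2=-160/31
back: M1=6−1/4·-160/31=226/31
M: M0=0, M1=226/31, M2=-160/31, M3=0
seg 0: a=1, c=M0/2=0, d=(M1−M0)/(6·1)=113/93, b=Δ0−h0·(2M0+M1)/6=-206/93
seg 1: a=0, c=M1/2=113/31, d=(M2−M1)/(6·1)=-193/93, b=Δ1−h1·(2M1+M2)/6=133/93
seg 2: a=3, c=M2/2=-80/31, d=(M3−M2)/(6·3)=80/279, b=Δ2−h2·(2M2+M3)/6=232/93
t_q=1/2 → seg 0, τ=1/2; S=1+-206/93·τ+0·τ²+113/93·τ³=11/248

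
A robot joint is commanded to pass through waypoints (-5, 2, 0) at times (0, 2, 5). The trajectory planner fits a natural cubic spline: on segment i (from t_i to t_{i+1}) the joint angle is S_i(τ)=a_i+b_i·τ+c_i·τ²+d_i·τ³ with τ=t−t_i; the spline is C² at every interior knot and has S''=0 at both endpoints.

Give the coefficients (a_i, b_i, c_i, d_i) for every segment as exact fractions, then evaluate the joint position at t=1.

Δ: Δ0=7/2, Δ1=-2/3
row 1: diag=10, rhs=-25; c'=3/10, d'=-5/2
back: M1=-5/2
M: M0=0, M1=-5/2, M2=0
seg 0: a=-5, c=M0/2=0, d=(M1−M0)/(6·2)=-5/24, b=Δ0−h0·(2M0+M1)/6=13/3
seg 1: a=2, c=M1/2=-5/4, d=(M2−M1)/(6·3)=5/36, b=Δ1−h1·(2M1+M2)/6=11/6
t_q=1 → seg 0, τ=1; S=-5+13/3·τ+0·τ²+-5/24·τ³=-7/8

  seg 0: a=-5 b=13/3 c=0 d=-5/24
  seg 1: a=2 b=11/6 c=-5/4 d=5/36
S(1) = -7/8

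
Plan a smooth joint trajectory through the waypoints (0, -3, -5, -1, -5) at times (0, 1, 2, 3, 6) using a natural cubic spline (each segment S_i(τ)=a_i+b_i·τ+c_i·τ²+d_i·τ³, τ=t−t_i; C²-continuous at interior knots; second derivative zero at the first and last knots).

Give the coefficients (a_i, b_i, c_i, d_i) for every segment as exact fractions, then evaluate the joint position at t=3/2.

  seg 0: a=0 b=-977/348 c=0 d=-67/348
  seg 1: a=-3 b=-589/174 c=-67/116 d=683/348
  seg 2: a=-5 b=469/348 c=154/29 d=-925/348
  seg 3: a=-1 b=695/174 c=-309/116 d=103/348
S(3/2) = -4261/928

Δ: Δ0=-3, Δ1=-2, Δ2=4, Δ3=-4/3
row 1: diag=4, rhs=6; c'=1/4, d'=3/2
row 2: denom=4−1·1/4=15/4; d'=(36−1·3/2)/(15/4)=46/5
row 3: denom=8−1·4/15=116/15; d'=(-32−1·46/5)/(116/15)=-309/58
back: M3=-309/58
back: M2=46/5−4/15·-309/58=308/29
back: M1=3/2−1/4·308/29=-67/58
M: M0=0, M1=-67/58, M2=308/29, M3=-309/58, M4=0
seg 0: a=0, c=M0/2=0, d=(M1−M0)/(6·1)=-67/348, b=Δ0−h0·(2M0+M1)/6=-977/348
seg 1: a=-3, c=M1/2=-67/116, d=(M2−M1)/(6·1)=683/348, b=Δ1−h1·(2M1+M2)/6=-589/174
seg 2: a=-5, c=M2/2=154/29, d=(M3−M2)/(6·1)=-925/348, b=Δ2−h2·(2M2+M3)/6=469/348
seg 3: a=-1, c=M3/2=-309/116, d=(M4−M3)/(6·3)=103/348, b=Δ3−h3·(2M3+M4)/6=695/174
t_q=3/2 → seg 1, τ=1/2; S=-3+-589/174·τ+-67/116·τ²+683/348·τ³=-4261/928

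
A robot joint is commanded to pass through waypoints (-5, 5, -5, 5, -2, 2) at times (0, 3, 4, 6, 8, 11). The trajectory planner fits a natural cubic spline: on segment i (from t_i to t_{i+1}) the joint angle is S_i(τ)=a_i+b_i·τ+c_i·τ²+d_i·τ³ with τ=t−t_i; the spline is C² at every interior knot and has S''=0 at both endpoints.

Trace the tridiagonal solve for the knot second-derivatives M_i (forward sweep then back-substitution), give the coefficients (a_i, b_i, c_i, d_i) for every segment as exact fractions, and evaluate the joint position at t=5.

Δ: Δ0=10/3, Δ1=-10, Δ2=5, Δ3=-7/2, Δ4=4/3
row 1: diag=8, rhs=-80; c'=1/8, d'=-10
row 2: denom=6−1·1/8=47/8; d'=(90−1·-10)/(47/8)=800/47
row 3: denom=8−2·16/47=344/47; d'=(-51−2·800/47)/(344/47)=-3997/344
row 4: denom=10−2·47/172=813/86; d'=(29−2·-3997/344)/(813/86)=2995/542
back: M4=2995/542
back: M3=-3997/344−47/172·2995/542=-3558/271
back: M2=800/47−16/47·-3558/271=5824/271
back: M1=-10−1/8·5824/271=-3438/271
M: M0=0, M1=-3438/271, M2=5824/271, M3=-3558/271, M4=2995/542, M5=0
seg 0: a=-5, c=M0/2=0, d=(M1−M0)/(6·3)=-191/271, b=Δ0−h0·(2M0+M1)/6=7867/813
seg 1: a=5, c=M1/2=-1719/271, d=(M2−M1)/(6·1)=4631/813, b=Δ1−h1·(2M1+M2)/6=-7604/813
seg 2: a=-5, c=M2/2=2912/271, d=(M3−M2)/(6·2)=-4691/1626, b=Δ2−h2·(2M2+M3)/6=-4025/813
seg 3: a=5, c=M3/2=-1779/271, d=(M4−M3)/(6·2)=10111/6504, b=Δ3−h3·(2M3+M4)/6=2773/813
seg 4: a=-2, c=M4/2=2995/1084, d=(M5−M4)/(6·3)=-2995/9756, b=Δ4−h4·(2M4+M5)/6=-6817/1626
t_q=5 → seg 2, τ=1; S=-5+-4025/813·τ+2912/271·τ²+-4691/1626·τ³=-1133/542

  seg 0: a=-5 b=7867/813 c=0 d=-191/271
  seg 1: a=5 b=-7604/813 c=-1719/271 d=4631/813
  seg 2: a=-5 b=-4025/813 c=2912/271 d=-4691/1626
  seg 3: a=5 b=2773/813 c=-1779/271 d=10111/6504
  seg 4: a=-2 b=-6817/1626 c=2995/1084 d=-2995/9756
S(5) = -1133/542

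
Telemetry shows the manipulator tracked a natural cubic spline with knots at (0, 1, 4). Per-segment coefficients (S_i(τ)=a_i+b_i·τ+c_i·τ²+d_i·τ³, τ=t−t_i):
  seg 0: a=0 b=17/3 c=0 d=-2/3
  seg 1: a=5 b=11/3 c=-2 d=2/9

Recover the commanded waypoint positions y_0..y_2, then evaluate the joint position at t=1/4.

y_0 = S_0(0) = a_0 = 0
y_1 = S_1(0) = a_1 = 5
y_2 = S_1(3) = 4
t_q=1/4 is in segment 0 (τ=1/4); S_0(τ)=45/32

y_0=0 y_1=5 y_2=4
S(1/4) = 45/32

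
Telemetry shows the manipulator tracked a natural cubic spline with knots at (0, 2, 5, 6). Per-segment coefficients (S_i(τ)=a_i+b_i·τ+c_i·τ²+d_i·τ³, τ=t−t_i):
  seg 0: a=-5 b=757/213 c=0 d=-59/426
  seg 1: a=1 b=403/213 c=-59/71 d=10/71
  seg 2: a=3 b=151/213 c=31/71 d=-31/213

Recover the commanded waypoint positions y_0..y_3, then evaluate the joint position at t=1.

y_0 = S_0(0) = a_0 = -5
y_1 = S_1(0) = a_1 = 1
y_2 = S_2(0) = a_2 = 3
y_3 = S_2(1) = 4
t_q=1 is in segment 0 (τ=1); S_0(τ)=-225/142

y_0=-5 y_1=1 y_2=3 y_3=4
S(1) = -225/142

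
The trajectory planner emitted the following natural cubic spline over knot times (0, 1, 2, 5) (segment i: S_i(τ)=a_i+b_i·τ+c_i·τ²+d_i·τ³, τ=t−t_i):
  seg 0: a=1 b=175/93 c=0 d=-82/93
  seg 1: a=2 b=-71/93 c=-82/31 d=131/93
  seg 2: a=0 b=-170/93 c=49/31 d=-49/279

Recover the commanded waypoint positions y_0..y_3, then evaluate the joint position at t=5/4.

y_0 = S_0(0) = a_0 = 1
y_1 = S_1(0) = a_1 = 2
y_2 = S_2(0) = a_2 = 0
y_3 = S_2(3) = 4
t_q=5/4 is in segment 1 (τ=1/4); S_1(τ)=3305/1984

y_0=1 y_1=2 y_2=0 y_3=4
S(5/4) = 3305/1984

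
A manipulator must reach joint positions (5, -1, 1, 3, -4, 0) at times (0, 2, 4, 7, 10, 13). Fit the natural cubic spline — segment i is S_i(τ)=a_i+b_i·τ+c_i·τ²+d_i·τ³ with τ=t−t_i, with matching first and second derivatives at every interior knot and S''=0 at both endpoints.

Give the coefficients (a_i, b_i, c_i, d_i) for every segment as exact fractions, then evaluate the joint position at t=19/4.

Δ: Δ0=-3, Δ1=1, Δ2=2/3, Δ3=-7/3, Δ4=4/3
row 1: diag=8, rhs=24; c'=1/4, d'=3
row 2: denom=10−2·1/4=19/2; d'=(-2−2·3)/(19/2)=-16/19
row 3: denom=12−3·6/19=210/19; d'=(-18−3·-16/19)/(210/19)=-7/5
row 4: denom=12−3·19/70=783/70; d'=(22−3·-7/5)/(783/70)=1834/783
back: M4=1834/783
back: M3=-7/5−19/70·1834/783=-1594/783
back: M2=-16/19−6/19·-1594/783=-52/261
back: M1=3−1/4·-52/261=796/261
M: M0=0, M1=796/261, M2=-52/261, M3=-1594/783, M4=1834/783, M5=0
seg 0: a=5, c=M0/2=0, d=(M1−M0)/(6·2)=199/783, b=Δ0−h0·(2M0+M1)/6=-3145/783
seg 1: a=-1, c=M1/2=398/261, d=(M2−M1)/(6·2)=-212/783, b=Δ1−h1·(2M1+M2)/6=-757/783
seg 2: a=1, c=M2/2=-26/261, d=(M3−M2)/(6·3)=-719/7047, b=Δ2−h2·(2M2+M3)/6=1475/783
seg 3: a=3, c=M3/2=-797/783, d=(M4−M3)/(6·3)=1714/7047, b=Δ3−h3·(2M3+M4)/6=-1150/783
seg 4: a=-4, c=M4/2=917/783, d=(M5−M4)/(6·3)=-917/7047, b=Δ4−h4·(2M4+M5)/6=-790/783
t_q=19/4 → seg 2, τ=3/4; S=1+1475/783·τ+-26/261·τ²+-719/7047·τ³=12883/5568

  seg 0: a=5 b=-3145/783 c=0 d=199/783
  seg 1: a=-1 b=-757/783 c=398/261 d=-212/783
  seg 2: a=1 b=1475/783 c=-26/261 d=-719/7047
  seg 3: a=3 b=-1150/783 c=-797/783 d=1714/7047
  seg 4: a=-4 b=-790/783 c=917/783 d=-917/7047
S(19/4) = 12883/5568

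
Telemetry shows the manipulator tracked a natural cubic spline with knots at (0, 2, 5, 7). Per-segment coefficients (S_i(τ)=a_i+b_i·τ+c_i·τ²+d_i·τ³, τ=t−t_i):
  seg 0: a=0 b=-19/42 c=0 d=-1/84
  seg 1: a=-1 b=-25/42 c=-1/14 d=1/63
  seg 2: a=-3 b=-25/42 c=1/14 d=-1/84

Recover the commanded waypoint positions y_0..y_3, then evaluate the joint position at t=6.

y_0=0 y_1=-1 y_2=-3 y_3=-4
S(6) = -99/28

y_0 = S_0(0) = a_0 = 0
y_1 = S_1(0) = a_1 = -1
y_2 = S_2(0) = a_2 = -3
y_3 = S_2(2) = -4
t_q=6 is in segment 2 (τ=1); S_2(τ)=-99/28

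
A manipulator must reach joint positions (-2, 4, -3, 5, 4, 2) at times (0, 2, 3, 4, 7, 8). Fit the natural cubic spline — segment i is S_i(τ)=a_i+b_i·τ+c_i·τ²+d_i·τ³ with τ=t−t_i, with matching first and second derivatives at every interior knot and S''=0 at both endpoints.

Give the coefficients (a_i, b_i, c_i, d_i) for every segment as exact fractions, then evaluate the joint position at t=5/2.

  seg 0: a=-2 b=28993/3651 c=0 d=-4510/3651
  seg 1: a=4 b=-25127/3651 c=-9020/1217 d=26630/3651
  seg 2: a=-3 b=643/3651 c=17610/1217 d=-24265/3651
  seg 3: a=5 b=33508/3651 c=-6655/1217 d=8390/10953
  seg 4: a=4 b=-10772/3651 c=1735/1217 d=-1735/3651
S(5/2) = -1861/4868

Δ: Δ0=3, Δ1=-7, Δ2=8, Δ3=-1/3, Δ4=-2
row 1: diag=6, rhs=-60; c'=1/6, d'=-10
row 2: denom=4−1·1/6=23/6; d'=(90−1·-10)/(23/6)=600/23
row 3: denom=8−1·6/23=178/23; d'=(-50−1·600/23)/(178/23)=-875/89
row 4: denom=8−3·69/178=1217/178; d'=(-10−3·-875/89)/(1217/178)=3470/1217
back: M4=3470/1217
back: M3=-875/89−69/178·3470/1217=-13310/1217
back: M2=600/23−6/23·-13310/1217=35220/1217
back: M1=-10−1/6·35220/1217=-18040/1217
M: M0=0, M1=-18040/1217, M2=35220/1217, M3=-13310/1217, M4=3470/1217, M5=0
seg 0: a=-2, c=M0/2=0, d=(M1−M0)/(6·2)=-4510/3651, b=Δ0−h0·(2M0+M1)/6=28993/3651
seg 1: a=4, c=M1/2=-9020/1217, d=(M2−M1)/(6·1)=26630/3651, b=Δ1−h1·(2M1+M2)/6=-25127/3651
seg 2: a=-3, c=M2/2=17610/1217, d=(M3−M2)/(6·1)=-24265/3651, b=Δ2−h2·(2M2+M3)/6=643/3651
seg 3: a=5, c=M3/2=-6655/1217, d=(M4−M3)/(6·3)=8390/10953, b=Δ3−h3·(2M3+M4)/6=33508/3651
seg 4: a=4, c=M4/2=1735/1217, d=(M5−M4)/(6·1)=-1735/3651, b=Δ4−h4·(2M4+M5)/6=-10772/3651
t_q=5/2 → seg 1, τ=1/2; S=4+-25127/3651·τ+-9020/1217·τ²+26630/3651·τ³=-1861/4868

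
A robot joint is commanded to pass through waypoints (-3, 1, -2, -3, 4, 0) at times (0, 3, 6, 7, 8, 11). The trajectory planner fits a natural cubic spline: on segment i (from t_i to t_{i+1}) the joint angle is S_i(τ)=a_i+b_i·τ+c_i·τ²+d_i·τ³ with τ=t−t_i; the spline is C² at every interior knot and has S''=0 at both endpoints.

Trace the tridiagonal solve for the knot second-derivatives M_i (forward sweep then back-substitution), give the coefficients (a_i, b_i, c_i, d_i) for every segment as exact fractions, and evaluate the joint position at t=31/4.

  seg 0: a=-3 b=1499/867 c=0 d=-343/7803
  seg 1: a=1 b=470/867 c=-343/867 d=-308/7803
  seg 2: a=-2 b=-2512/867 c=-217/289 d=2296/867
  seg 3: a=-3 b=3074/867 c=2079/289 d=-3242/867
  seg 4: a=4 b=5822/867 c=-1163/289 d=1163/2601
S(31/4) = 19681/9248

Δ: Δ0=4/3, Δ1=-1, Δ2=-1, Δ3=7, Δ4=-4/3
row 1: diag=12, rhs=-14; c'=1/4, d'=-7/6
row 2: denom=8−3·1/4=29/4; d'=(0−3·-7/6)/(29/4)=14/29
row 3: denom=4−1·4/29=112/29; d'=(48−1·14/29)/(112/29)=689/56
row 4: denom=8−1·29/112=867/112; d'=(-50−1·689/56)/(867/112)=-2326/289
back: M4=-2326/289
back: M3=689/56−29/112·-2326/289=4158/289
back: M2=14/29−4/29·4158/289=-434/289
back: M1=-7/6−1/4·-434/289=-686/867
M: M0=0, M1=-686/867, M2=-434/289, M3=4158/289, M4=-2326/289, M5=0
seg 0: a=-3, c=M0/2=0, d=(M1−M0)/(6·3)=-343/7803, b=Δ0−h0·(2M0+M1)/6=1499/867
seg 1: a=1, c=M1/2=-343/867, d=(M2−M1)/(6·3)=-308/7803, b=Δ1−h1·(2M1+M2)/6=470/867
seg 2: a=-2, c=M2/2=-217/289, d=(M3−M2)/(6·1)=2296/867, b=Δ2−h2·(2M2+M3)/6=-2512/867
seg 3: a=-3, c=M3/2=2079/289, d=(M4−M3)/(6·1)=-3242/867, b=Δ3−h3·(2M3+M4)/6=3074/867
seg 4: a=4, c=M4/2=-1163/289, d=(M5−M4)/(6·3)=1163/2601, b=Δ4−h4·(2M4+M5)/6=5822/867
t_q=31/4 → seg 3, τ=3/4; S=-3+3074/867·τ+2079/289·τ²+-3242/867·τ³=19681/9248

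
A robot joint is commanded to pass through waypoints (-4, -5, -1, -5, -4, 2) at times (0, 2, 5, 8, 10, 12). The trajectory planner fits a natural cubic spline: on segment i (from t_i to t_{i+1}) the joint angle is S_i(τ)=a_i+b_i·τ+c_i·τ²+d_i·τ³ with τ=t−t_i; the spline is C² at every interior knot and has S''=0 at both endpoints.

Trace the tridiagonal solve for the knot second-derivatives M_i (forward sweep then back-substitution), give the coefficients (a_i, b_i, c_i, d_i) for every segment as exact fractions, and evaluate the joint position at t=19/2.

Δ: Δ0=-1/2, Δ1=4/3, Δ2=-4/3, Δ3=1/2, Δ4=3
row 1: diag=10, rhs=11; c'=3/10, d'=11/10
row 2: denom=12−3·3/10=111/10; d'=(-16−3·11/10)/(111/10)=-193/111
row 3: denom=10−3·10/37=340/37; d'=(11−3·-193/111)/(340/37)=30/17
row 4: denom=8−2·37/170=643/85; d'=(15−2·30/17)/(643/85)=975/643
back: M4=975/643
back: M3=30/17−37/170·975/643=1845/1286
back: M2=-193/111−10/37·1845/1286=-4102/1929
back: M1=11/10−3/10·-4102/1929=2235/1286
M: M0=0, M1=2235/1286, M2=-4102/1929, M3=1845/1286, M4=975/643, M5=0
seg 0: a=-4, c=M0/2=0, d=(M1−M0)/(6·2)=745/5144, b=Δ0−h0·(2M0+M1)/6=-694/643
seg 1: a=-5, c=M1/2=2235/2572, d=(M2−M1)/(6·3)=-14909/69444, b=Δ1−h1·(2M1+M2)/6=847/1286
seg 2: a=-1, c=M2/2=-2051/1929, d=(M3−M2)/(6·3)=13739/69444, b=Δ2−h2·(2M2+M3)/6=195/2572
seg 3: a=-5, c=M3/2=1845/2572, d=(M4−M3)/(6·2)=35/5144, b=Δ3−h3·(2M3+M4)/6=-1237/1286
seg 4: a=-4, c=M4/2=975/1286, d=(M5−M4)/(6·2)=-325/2572, b=Δ4−h4·(2M4+M5)/6=1279/643
t_q=19/2 → seg 3, τ=3/2; S=-5+-1237/1286·τ+1845/2572·τ²+35/5144·τ³=-197771/41152

  seg 0: a=-4 b=-694/643 c=0 d=745/5144
  seg 1: a=-5 b=847/1286 c=2235/2572 d=-14909/69444
  seg 2: a=-1 b=195/2572 c=-2051/1929 d=13739/69444
  seg 3: a=-5 b=-1237/1286 c=1845/2572 d=35/5144
  seg 4: a=-4 b=1279/643 c=975/1286 d=-325/2572
S(19/2) = -197771/41152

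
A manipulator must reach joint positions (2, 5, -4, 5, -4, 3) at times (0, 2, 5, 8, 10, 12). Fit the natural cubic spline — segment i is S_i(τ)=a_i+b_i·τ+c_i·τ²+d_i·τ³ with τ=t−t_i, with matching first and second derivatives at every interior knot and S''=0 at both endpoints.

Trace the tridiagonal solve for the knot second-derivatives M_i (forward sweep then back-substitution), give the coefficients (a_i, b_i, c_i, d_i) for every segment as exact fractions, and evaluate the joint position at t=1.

Δ: Δ0=3/2, Δ1=-3, Δ2=3, Δ3=-9/2, Δ4=7/2
row 1: diag=10, rhs=-27; c'=3/10, d'=-27/10
row 2: denom=12−3·3/10=111/10; d'=(36−3·-27/10)/(111/10)=147/37
row 3: denom=10−3·10/37=340/37; d'=(-45−3·147/37)/(340/37)=-1053/170
row 4: denom=8−2·37/170=643/85; d'=(48−2·-1053/170)/(643/85)=5133/643
back: M4=5133/643
back: M3=-1053/170−37/170·5133/643=-5100/643
back: M2=147/37−10/37·-5100/643=3933/643
back: M1=-27/10−3/10·3933/643=-2916/643
M: M0=0, M1=-2916/643, M2=3933/643, M3=-5100/643, M4=5133/643, M5=0
seg 0: a=2, c=M0/2=0, d=(M1−M0)/(6·2)=-243/643, b=Δ0−h0·(2M0+M1)/6=3873/1286
seg 1: a=5, c=M1/2=-1458/643, d=(M2−M1)/(6·3)=761/1286, b=Δ1−h1·(2M1+M2)/6=-1959/1286
seg 2: a=-4, c=M2/2=3933/1286, d=(M3−M2)/(6·3)=-3011/3858, b=Δ2−h2·(2M2+M3)/6=546/643
seg 3: a=5, c=M3/2=-2550/643, d=(M4−M3)/(6·2)=3411/2572, b=Δ3−h3·(2M3+M4)/6=-2409/1286
seg 4: a=-4, c=M4/2=5133/1286, d=(M5−M4)/(6·2)=-1711/2572, b=Δ4−h4·(2M4+M5)/6=-2343/1286
t_q=1 → seg 0, τ=1; S=2+3873/1286·τ+0·τ²+-243/643·τ³=5959/1286

  seg 0: a=2 b=3873/1286 c=0 d=-243/643
  seg 1: a=5 b=-1959/1286 c=-1458/643 d=761/1286
  seg 2: a=-4 b=546/643 c=3933/1286 d=-3011/3858
  seg 3: a=5 b=-2409/1286 c=-2550/643 d=3411/2572
  seg 4: a=-4 b=-2343/1286 c=5133/1286 d=-1711/2572
S(1) = 5959/1286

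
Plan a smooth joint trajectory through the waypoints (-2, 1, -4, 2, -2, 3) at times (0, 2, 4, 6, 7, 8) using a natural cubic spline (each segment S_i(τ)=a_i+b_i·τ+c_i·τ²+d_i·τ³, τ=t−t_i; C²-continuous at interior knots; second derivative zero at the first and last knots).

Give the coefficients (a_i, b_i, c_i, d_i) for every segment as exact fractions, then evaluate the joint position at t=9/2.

Δ: Δ0=3/2, Δ1=-5/2, Δ2=3, Δ3=-4, Δ4=5
row 1: diag=8, rhs=-24; c'=1/4, d'=-3
row 2: denom=8−2·1/4=15/2; d'=(33−2·-3)/(15/2)=26/5
row 3: denom=6−2·4/15=82/15; d'=(-42−2·26/5)/(82/15)=-393/41
row 4: denom=4−1·15/82=313/82; d'=(54−1·-393/41)/(313/82)=5214/313
back: M4=5214/313
back: M3=-393/41−15/82·5214/313=-3954/313
back: M2=26/5−4/15·-3954/313=2682/313
back: M1=-3−1/4·2682/313=-3219/626
M: M0=0, M1=-3219/626, M2=2682/313, M3=-3954/313, M4=5214/313, M5=0
seg 0: a=-2, c=M0/2=0, d=(M1−M0)/(6·2)=-1073/2504, b=Δ0−h0·(2M0+M1)/6=1006/313
seg 1: a=1, c=M1/2=-3219/1252, d=(M2−M1)/(6·2)=2861/2504, b=Δ1−h1·(2M1+M2)/6=-1207/626
seg 2: a=-4, c=M2/2=1341/313, d=(M3−M2)/(6·2)=-553/313, b=Δ2−h2·(2M2+M3)/6=469/313
seg 3: a=2, c=M3/2=-1977/313, d=(M4−M3)/(6·1)=1528/313, b=Δ3−h3·(2M3+M4)/6=-803/313
seg 4: a=-2, c=M4/2=2607/313, d=(M5−M4)/(6·1)=-869/313, b=Δ4−h4·(2M4+M5)/6=-173/313
t_q=9/2 → seg 2, τ=1/2; S=-4+469/313·τ+1341/313·τ²+-553/313·τ³=-6011/2504

  seg 0: a=-2 b=1006/313 c=0 d=-1073/2504
  seg 1: a=1 b=-1207/626 c=-3219/1252 d=2861/2504
  seg 2: a=-4 b=469/313 c=1341/313 d=-553/313
  seg 3: a=2 b=-803/313 c=-1977/313 d=1528/313
  seg 4: a=-2 b=-173/313 c=2607/313 d=-869/313
S(9/2) = -6011/2504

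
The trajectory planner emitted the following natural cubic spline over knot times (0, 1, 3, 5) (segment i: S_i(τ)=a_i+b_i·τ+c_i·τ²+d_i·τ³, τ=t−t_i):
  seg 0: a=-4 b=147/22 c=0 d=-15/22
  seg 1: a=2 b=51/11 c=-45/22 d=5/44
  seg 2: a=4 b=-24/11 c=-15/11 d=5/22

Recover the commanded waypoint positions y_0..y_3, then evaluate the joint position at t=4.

y_0=-4 y_1=2 y_2=4 y_3=-4
S(4) = 15/22

y_0 = S_0(0) = a_0 = -4
y_1 = S_1(0) = a_1 = 2
y_2 = S_2(0) = a_2 = 4
y_3 = S_2(2) = -4
t_q=4 is in segment 2 (τ=1); S_2(τ)=15/22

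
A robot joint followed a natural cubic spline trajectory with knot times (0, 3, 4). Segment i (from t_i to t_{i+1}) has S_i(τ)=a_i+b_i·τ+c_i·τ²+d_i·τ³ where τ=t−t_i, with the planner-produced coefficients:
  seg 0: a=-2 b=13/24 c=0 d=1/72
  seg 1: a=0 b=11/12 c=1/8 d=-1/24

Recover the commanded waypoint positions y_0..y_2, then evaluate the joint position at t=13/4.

y_0 = S_0(0) = a_0 = -2
y_1 = S_1(0) = a_1 = 0
y_2 = S_1(1) = 1
t_q=13/4 is in segment 1 (τ=1/4); S_1(τ)=121/512

y_0=-2 y_1=0 y_2=1
S(13/4) = 121/512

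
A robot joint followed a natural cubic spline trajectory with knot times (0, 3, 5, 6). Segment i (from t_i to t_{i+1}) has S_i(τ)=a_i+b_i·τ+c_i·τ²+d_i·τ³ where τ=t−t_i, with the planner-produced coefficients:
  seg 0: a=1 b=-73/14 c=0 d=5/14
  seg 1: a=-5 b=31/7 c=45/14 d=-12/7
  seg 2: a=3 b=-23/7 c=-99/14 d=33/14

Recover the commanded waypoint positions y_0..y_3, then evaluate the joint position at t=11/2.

y_0=1 y_1=-5 y_2=3 y_3=-5
S(11/2) = -13/112

y_0 = S_0(0) = a_0 = 1
y_1 = S_1(0) = a_1 = -5
y_2 = S_2(0) = a_2 = 3
y_3 = S_2(1) = -5
t_q=11/2 is in segment 2 (τ=1/2); S_2(τ)=-13/112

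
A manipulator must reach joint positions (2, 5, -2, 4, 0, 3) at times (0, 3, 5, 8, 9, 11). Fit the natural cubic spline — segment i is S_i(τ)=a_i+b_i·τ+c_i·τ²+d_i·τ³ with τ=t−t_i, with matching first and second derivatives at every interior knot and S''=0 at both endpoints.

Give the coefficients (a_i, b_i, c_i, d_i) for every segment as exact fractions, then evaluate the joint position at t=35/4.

  seg 0: a=2 b=1981/662 c=0 d=-1319/5958
  seg 1: a=5 b=-988/331 c=-1319/662 d=2297/2648
  seg 2: a=-2 b=-361/662 c=4253/1324 d=-9389/11916
  seg 3: a=4 b=-3371/1324 c=-1284/331 d=3211/1324
  seg 4: a=0 b=-2005/662 c=4497/1324 d=-1499/2648
S(35/4) = 78937/84736

Δ: Δ0=1, Δ1=-7/2, Δ2=2, Δ3=-4, Δ4=3/2
row 1: diag=10, rhs=-27; c'=1/5, d'=-27/10
row 2: denom=10−2·1/5=48/5; d'=(33−2·-27/10)/(48/5)=4
row 3: denom=8−3·5/16=113/16; d'=(-36−3·4)/(113/16)=-768/113
row 4: denom=6−1·16/113=662/113; d'=(33−1·-768/113)/(662/113)=4497/662
back: M4=4497/662
back: M3=-768/113−16/113·4497/662=-2568/331
back: M2=4−5/16·-2568/331=4253/662
back: M1=-27/10−1/5·4253/662=-1319/331
M: M0=0, M1=-1319/331, M2=4253/662, M3=-2568/331, M4=4497/662, M5=0
seg 0: a=2, c=M0/2=0, d=(M1−M0)/(6·3)=-1319/5958, b=Δ0−h0·(2M0+M1)/6=1981/662
seg 1: a=5, c=M1/2=-1319/662, d=(M2−M1)/(6·2)=2297/2648, b=Δ1−h1·(2M1+M2)/6=-988/331
seg 2: a=-2, c=M2/2=4253/1324, d=(M3−M2)/(6·3)=-9389/11916, b=Δ2−h2·(2M2+M3)/6=-361/662
seg 3: a=4, c=M3/2=-1284/331, d=(M4−M3)/(6·1)=3211/1324, b=Δ3−h3·(2M3+M4)/6=-3371/1324
seg 4: a=0, c=M4/2=4497/1324, d=(M5−M4)/(6·2)=-1499/2648, b=Δ4−h4·(2M4+M5)/6=-2005/662
t_q=35/4 → seg 3, τ=3/4; S=4+-3371/1324·τ+-1284/331·τ²+3211/1324·τ³=78937/84736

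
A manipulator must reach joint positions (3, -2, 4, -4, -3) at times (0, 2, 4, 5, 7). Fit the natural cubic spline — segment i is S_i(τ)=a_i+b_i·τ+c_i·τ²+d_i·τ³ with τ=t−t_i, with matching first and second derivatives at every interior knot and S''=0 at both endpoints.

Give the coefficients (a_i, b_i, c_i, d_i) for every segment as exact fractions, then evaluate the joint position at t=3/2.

Δ: Δ0=-5/2, Δ1=3, Δ2=-8, Δ3=1/2
row 1: diag=8, rhs=33; c'=1/4, d'=33/8
row 2: denom=6−2·1/4=11/2; d'=(-66−2·33/8)/(11/2)=-27/2
row 3: denom=6−1·2/11=64/11; d'=(51−1·-27/2)/(64/11)=1419/128
back: M3=1419/128
back: M2=-27/2−2/11·1419/128=-993/64
back: M1=33/8−1/4·-993/64=2049/256
M: M0=0, M1=2049/256, M2=-993/64, M3=1419/128, M4=0
seg 0: a=3, c=M0/2=0, d=(M1−M0)/(6·2)=683/1024, b=Δ0−h0·(2M0+M1)/6=-1323/256
seg 1: a=-2, c=M1/2=2049/512, d=(M2−M1)/(6·2)=-2007/1024, b=Δ1−h1·(2M1+M2)/6=363/128
seg 2: a=4, c=M2/2=-993/128, d=(M3−M2)/(6·1)=1135/256, b=Δ2−h2·(2M2+M3)/6=-1197/256
seg 3: a=-4, c=M3/2=1419/256, d=(M4−M3)/(6·2)=-473/512, b=Δ3−h3·(2M3+M4)/6=-441/64
t_q=3/2 → seg 0, τ=3/2; S=3+-1323/256·τ+0·τ²+683/1024·τ³=-20487/8192

  seg 0: a=3 b=-1323/256 c=0 d=683/1024
  seg 1: a=-2 b=363/128 c=2049/512 d=-2007/1024
  seg 2: a=4 b=-1197/256 c=-993/128 d=1135/256
  seg 3: a=-4 b=-441/64 c=1419/256 d=-473/512
S(3/2) = -20487/8192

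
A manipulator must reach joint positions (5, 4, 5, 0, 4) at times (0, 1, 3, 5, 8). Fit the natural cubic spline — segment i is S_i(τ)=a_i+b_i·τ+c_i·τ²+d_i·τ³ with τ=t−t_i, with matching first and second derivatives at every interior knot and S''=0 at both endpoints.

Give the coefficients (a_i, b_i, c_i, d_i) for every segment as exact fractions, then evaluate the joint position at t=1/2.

Δ: Δ0=-1, Δ1=1/2, Δ2=-5/2, Δ3=4/3
row 1: diag=6, rhs=9; c'=1/3, d'=3/2
row 2: denom=8−2·1/3=22/3; d'=(-18−2·3/2)/(22/3)=-63/22
row 3: denom=10−2·3/11=104/11; d'=(23−2·-63/22)/(104/11)=79/26
back: M3=79/26
back: M2=-63/22−3/11·79/26=-48/13
back: M1=3/2−1/3·-48/13=71/26
M: M0=0, M1=71/26, M2=-48/13, M3=79/26, M4=0
seg 0: a=5, c=M0/2=0, d=(M1−M0)/(6·1)=71/156, b=Δ0−h0·(2M0+M1)/6=-227/156
seg 1: a=4, c=M1/2=71/52, d=(M2−M1)/(6·2)=-167/312, b=Δ1−h1·(2M1+M2)/6=-7/78
seg 2: a=5, c=M2/2=-24/13, d=(M3−M2)/(6·2)=175/312, b=Δ2−h2·(2M2+M3)/6=-41/39
seg 3: a=0, c=M3/2=79/52, d=(M4−M3)/(6·3)=-79/468, b=Δ3−h3·(2M3+M4)/6=-133/78
t_q=1/2 → seg 0, τ=1/2; S=5+-227/156·τ+0·τ²+71/156·τ³=1801/416

  seg 0: a=5 b=-227/156 c=0 d=71/156
  seg 1: a=4 b=-7/78 c=71/52 d=-167/312
  seg 2: a=5 b=-41/39 c=-24/13 d=175/312
  seg 3: a=0 b=-133/78 c=79/52 d=-79/468
S(1/2) = 1801/416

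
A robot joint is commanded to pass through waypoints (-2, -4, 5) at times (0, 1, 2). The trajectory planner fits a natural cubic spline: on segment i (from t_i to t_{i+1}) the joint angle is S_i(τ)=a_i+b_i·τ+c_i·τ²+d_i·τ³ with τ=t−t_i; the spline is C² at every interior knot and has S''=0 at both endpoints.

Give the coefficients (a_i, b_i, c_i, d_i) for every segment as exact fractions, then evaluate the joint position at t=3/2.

Δ: Δ0=-2, Δ1=9
row 1: diag=4, rhs=66; c'=1/4, d'=33/2
back: M1=33/2
M: M0=0, M1=33/2, M2=0
seg 0: a=-2, c=M0/2=0, d=(M1−M0)/(6·1)=11/4, b=Δ0−h0·(2M0+M1)/6=-19/4
seg 1: a=-4, c=M1/2=33/4, d=(M2−M1)/(6·1)=-11/4, b=Δ1−h1·(2M1+M2)/6=7/2
t_q=3/2 → seg 1, τ=1/2; S=-4+7/2·τ+33/4·τ²+-11/4·τ³=-17/32

  seg 0: a=-2 b=-19/4 c=0 d=11/4
  seg 1: a=-4 b=7/2 c=33/4 d=-11/4
S(3/2) = -17/32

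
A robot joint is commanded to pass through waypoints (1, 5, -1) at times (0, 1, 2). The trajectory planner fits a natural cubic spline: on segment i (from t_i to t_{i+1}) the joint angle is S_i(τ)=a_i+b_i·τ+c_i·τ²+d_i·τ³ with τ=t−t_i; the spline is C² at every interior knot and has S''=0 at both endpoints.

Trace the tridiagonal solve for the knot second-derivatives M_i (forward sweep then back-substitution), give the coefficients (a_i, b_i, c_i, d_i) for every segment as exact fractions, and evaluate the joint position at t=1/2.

  seg 0: a=1 b=13/2 c=0 d=-5/2
  seg 1: a=5 b=-1 c=-15/2 d=5/2
S(1/2) = 63/16

Δ: Δ0=4, Δ1=-6
row 1: diag=4, rhs=-60; c'=1/4, d'=-15
back: M1=-15
M: M0=0, M1=-15, M2=0
seg 0: a=1, c=M0/2=0, d=(M1−M0)/(6·1)=-5/2, b=Δ0−h0·(2M0+M1)/6=13/2
seg 1: a=5, c=M1/2=-15/2, d=(M2−M1)/(6·1)=5/2, b=Δ1−h1·(2M1+M2)/6=-1
t_q=1/2 → seg 0, τ=1/2; S=1+13/2·τ+0·τ²+-5/2·τ³=63/16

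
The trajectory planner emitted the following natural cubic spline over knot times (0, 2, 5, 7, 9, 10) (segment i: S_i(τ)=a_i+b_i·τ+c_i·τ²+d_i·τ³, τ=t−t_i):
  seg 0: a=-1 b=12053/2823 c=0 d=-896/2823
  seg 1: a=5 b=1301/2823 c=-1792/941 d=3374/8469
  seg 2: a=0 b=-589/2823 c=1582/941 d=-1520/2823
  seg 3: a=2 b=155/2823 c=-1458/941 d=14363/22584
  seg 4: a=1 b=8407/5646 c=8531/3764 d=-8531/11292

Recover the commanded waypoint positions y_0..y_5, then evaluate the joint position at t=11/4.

y_0 = S_0(0) = a_0 = -1
y_1 = S_1(0) = a_1 = 5
y_2 = S_2(0) = a_2 = 0
y_3 = S_3(0) = a_3 = 2
y_4 = S_4(0) = a_4 = 1
y_5 = S_4(1) = 4
t_q=11/4 is in segment 1 (τ=3/4); S_1(τ)=133773/30112

y_0=-1 y_1=5 y_2=0 y_3=2 y_4=1 y_5=4
S(11/4) = 133773/30112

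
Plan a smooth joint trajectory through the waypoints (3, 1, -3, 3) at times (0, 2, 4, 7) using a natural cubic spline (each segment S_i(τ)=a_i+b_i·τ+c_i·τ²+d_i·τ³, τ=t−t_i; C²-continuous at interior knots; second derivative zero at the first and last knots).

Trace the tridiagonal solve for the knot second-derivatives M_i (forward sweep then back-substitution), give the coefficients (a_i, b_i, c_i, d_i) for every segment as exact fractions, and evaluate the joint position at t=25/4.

  seg 0: a=3 b=-10/19 c=0 d=-9/76
  seg 1: a=1 b=-37/19 c=-27/38 d=13/38
  seg 2: a=-3 b=-13/19 c=51/38 d=-17/114
S(25/4) = 1353/2432

Δ: Δ0=-1, Δ1=-2, Δ2=2
row 1: diag=8, rhs=-6; c'=1/4, d'=-3/4
row 2: denom=10−2·1/4=19/2; d'=(24−2·-3/4)/(19/2)=51/19
back: M2=51/19
back: M1=-3/4−1/4·51/19=-27/19
M: M0=0, M1=-27/19, M2=51/19, M3=0
seg 0: a=3, c=M0/2=0, d=(M1−M0)/(6·2)=-9/76, b=Δ0−h0·(2M0+M1)/6=-10/19
seg 1: a=1, c=M1/2=-27/38, d=(M2−M1)/(6·2)=13/38, b=Δ1−h1·(2M1+M2)/6=-37/19
seg 2: a=-3, c=M2/2=51/38, d=(M3−M2)/(6·3)=-17/114, b=Δ2−h2·(2M2+M3)/6=-13/19
t_q=25/4 → seg 2, τ=9/4; S=-3+-13/19·τ+51/38·τ²+-17/114·τ³=1353/2432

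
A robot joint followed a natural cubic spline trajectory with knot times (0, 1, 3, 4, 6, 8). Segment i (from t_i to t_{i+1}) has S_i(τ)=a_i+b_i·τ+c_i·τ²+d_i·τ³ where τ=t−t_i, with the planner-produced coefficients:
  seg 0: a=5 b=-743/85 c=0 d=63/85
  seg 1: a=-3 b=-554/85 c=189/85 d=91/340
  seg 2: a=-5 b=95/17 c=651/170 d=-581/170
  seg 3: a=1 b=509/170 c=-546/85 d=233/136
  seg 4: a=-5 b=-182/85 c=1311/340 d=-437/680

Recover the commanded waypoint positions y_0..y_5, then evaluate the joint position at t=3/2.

y_0 = S_0(0) = a_0 = 5
y_1 = S_1(0) = a_1 = -3
y_2 = S_2(0) = a_2 = -5
y_3 = S_3(0) = a_3 = 1
y_4 = S_4(0) = a_4 = -5
y_5 = S_4(2) = 1
t_q=3/2 is in segment 1 (τ=1/2); S_1(τ)=-15421/2720

y_0=5 y_1=-3 y_2=-5 y_3=1 y_4=-5 y_5=1
S(3/2) = -15421/2720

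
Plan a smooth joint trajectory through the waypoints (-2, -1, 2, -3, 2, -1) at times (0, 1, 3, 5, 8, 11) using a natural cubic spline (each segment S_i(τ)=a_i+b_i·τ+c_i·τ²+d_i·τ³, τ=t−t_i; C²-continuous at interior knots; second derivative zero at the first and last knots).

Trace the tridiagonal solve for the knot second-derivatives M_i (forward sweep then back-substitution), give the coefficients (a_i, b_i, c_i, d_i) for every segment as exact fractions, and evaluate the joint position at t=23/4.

  seg 0: a=-2 b=764/1149 c=0 d=385/1149
  seg 1: a=-1 b=1919/1149 c=385/383 d=-5011/9192
  seg 2: a=2 b=-1955/2298 c=-3471/1532 d=6623/9192
  seg 3: a=-3 b=-1456/1149 c=788/383 d=-3721/10341
  seg 4: a=2 b=1565/1149 c=-1357/1149 d=1357/10341
S(23/4) = -72185/24512

Δ: Δ0=1, Δ1=3/2, Δ2=-5/2, Δ3=5/3, Δ4=-1
row 1: diag=6, rhs=3; c'=1/3, d'=1/2
row 2: denom=8−2·1/3=22/3; d'=(-24−2·1/2)/(22/3)=-75/22
row 3: denom=10−2·3/11=104/11; d'=(25−2·-75/22)/(104/11)=175/52
row 4: denom=12−3·33/104=1149/104; d'=(-16−3·175/52)/(1149/104)=-2714/1149
back: M4=-2714/1149
back: M3=175/52−33/104·-2714/1149=1576/383
back: M2=-75/22−3/11·1576/383=-3471/766
back: M1=1/2−1/3·-3471/766=770/383
M: M0=0, M1=770/383, M2=-3471/766, M3=1576/383, M4=-2714/1149, M5=0
seg 0: a=-2, c=M0/2=0, d=(M1−M0)/(6·1)=385/1149, b=Δ0−h0·(2M0+M1)/6=764/1149
seg 1: a=-1, c=M1/2=385/383, d=(M2−M1)/(6·2)=-5011/9192, b=Δ1−h1·(2M1+M2)/6=1919/1149
seg 2: a=2, c=M2/2=-3471/1532, d=(M3−M2)/(6·2)=6623/9192, b=Δ2−h2·(2M2+M3)/6=-1955/2298
seg 3: a=-3, c=M3/2=788/383, d=(M4−M3)/(6·3)=-3721/10341, b=Δ3−h3·(2M3+M4)/6=-1456/1149
seg 4: a=2, c=M4/2=-1357/1149, d=(M5−M4)/(6·3)=1357/10341, b=Δ4−h4·(2M4+M5)/6=1565/1149
t_q=23/4 → seg 3, τ=3/4; S=-3+-1456/1149·τ+788/383·τ²+-3721/10341·τ³=-72185/24512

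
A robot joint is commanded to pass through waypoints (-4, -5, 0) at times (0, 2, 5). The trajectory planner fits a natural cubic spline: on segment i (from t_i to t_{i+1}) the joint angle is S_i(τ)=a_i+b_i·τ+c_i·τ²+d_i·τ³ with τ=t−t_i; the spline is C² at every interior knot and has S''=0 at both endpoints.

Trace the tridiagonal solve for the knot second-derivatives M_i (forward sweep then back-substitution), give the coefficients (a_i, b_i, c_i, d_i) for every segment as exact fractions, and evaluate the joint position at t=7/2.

Δ: Δ0=-1/2, Δ1=5/3
row 1: diag=10, rhs=13; c'=3/10, d'=13/10
back: M1=13/10
M: M0=0, M1=13/10, M2=0
seg 0: a=-4, c=M0/2=0, d=(M1−M0)/(6·2)=13/120, b=Δ0−h0·(2M0+M1)/6=-14/15
seg 1: a=-5, c=M1/2=13/20, d=(M2−M1)/(6·3)=-13/180, b=Δ1−h1·(2M1+M2)/6=11/30
t_q=7/2 → seg 1, τ=3/2; S=-5+11/30·τ+13/20·τ²+-13/180·τ³=-517/160

  seg 0: a=-4 b=-14/15 c=0 d=13/120
  seg 1: a=-5 b=11/30 c=13/20 d=-13/180
S(7/2) = -517/160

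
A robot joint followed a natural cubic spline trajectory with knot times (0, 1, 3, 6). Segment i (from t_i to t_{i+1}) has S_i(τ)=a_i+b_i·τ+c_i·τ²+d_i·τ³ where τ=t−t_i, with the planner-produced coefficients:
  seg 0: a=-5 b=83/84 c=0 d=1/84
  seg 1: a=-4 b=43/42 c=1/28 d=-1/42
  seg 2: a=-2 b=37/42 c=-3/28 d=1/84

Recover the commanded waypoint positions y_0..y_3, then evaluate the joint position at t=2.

y_0=-5 y_1=-4 y_2=-2 y_3=0
S(2) = -83/28

y_0 = S_0(0) = a_0 = -5
y_1 = S_1(0) = a_1 = -4
y_2 = S_2(0) = a_2 = -2
y_3 = S_2(3) = 0
t_q=2 is in segment 1 (τ=1); S_1(τ)=-83/28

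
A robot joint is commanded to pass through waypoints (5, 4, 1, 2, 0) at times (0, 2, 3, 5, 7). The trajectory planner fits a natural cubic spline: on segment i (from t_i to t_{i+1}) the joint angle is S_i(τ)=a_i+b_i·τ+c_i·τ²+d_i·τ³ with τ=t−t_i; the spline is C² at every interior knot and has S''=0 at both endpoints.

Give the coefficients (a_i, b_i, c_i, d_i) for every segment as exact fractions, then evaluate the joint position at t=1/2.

  seg 0: a=5 b=77/128 c=0 d=-141/512
  seg 1: a=4 b=-173/64 c=-423/256 d=347/256
  seg 2: a=1 b=-497/256 c=309/128 d=-611/1024
  seg 3: a=2 b=71/128 c=-597/512 d=199/1024
S(1/2) = 21571/4096

Δ: Δ0=-1/2, Δ1=-3, Δ2=1/2, Δ3=-1
row 1: diag=6, rhs=-15; c'=1/6, d'=-5/2
row 2: denom=6−1·1/6=35/6; d'=(21−1·-5/2)/(35/6)=141/35
row 3: denom=8−2·12/35=256/35; d'=(-9−2·141/35)/(256/35)=-597/256
back: M3=-597/256
back: M2=141/35−12/35·-597/256=309/64
back: M1=-5/2−1/6·309/64=-423/128
M: M0=0, M1=-423/128, M2=309/64, M3=-597/256, M4=0
seg 0: a=5, c=M0/2=0, d=(M1−M0)/(6·2)=-141/512, b=Δ0−h0·(2M0+M1)/6=77/128
seg 1: a=4, c=M1/2=-423/256, d=(M2−M1)/(6·1)=347/256, b=Δ1−h1·(2M1+M2)/6=-173/64
seg 2: a=1, c=M2/2=309/128, d=(M3−M2)/(6·2)=-611/1024, b=Δ2−h2·(2M2+M3)/6=-497/256
seg 3: a=2, c=M3/2=-597/512, d=(M4−M3)/(6·2)=199/1024, b=Δ3−h3·(2M3+M4)/6=71/128
t_q=1/2 → seg 0, τ=1/2; S=5+77/128·τ+0·τ²+-141/512·τ³=21571/4096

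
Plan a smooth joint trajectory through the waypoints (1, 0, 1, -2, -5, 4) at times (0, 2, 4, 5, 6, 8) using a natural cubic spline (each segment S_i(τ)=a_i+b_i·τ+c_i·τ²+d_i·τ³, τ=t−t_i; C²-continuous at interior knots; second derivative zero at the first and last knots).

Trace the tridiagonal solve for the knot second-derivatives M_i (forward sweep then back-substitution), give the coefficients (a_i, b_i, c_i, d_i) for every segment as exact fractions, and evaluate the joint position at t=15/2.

  seg 0: a=1 b=-519/482 c=0 d=139/964
  seg 1: a=0 b=315/482 c=417/482 d=-227/482
  seg 2: a=1 b=-741/482 c=-945/482 d=120/241
  seg 3: a=-2 b=-1911/482 c=-225/482 d=345/241
  seg 4: a=-5 b=-291/482 c=1845/482 d=-615/964
S(15/2) = 4271/7712

Δ: Δ0=-1/2, Δ1=1/2, Δ2=-3, Δ3=-3, Δ4=9/2
row 1: diag=8, rhs=6; c'=1/4, d'=3/4
row 2: denom=6−2·1/4=11/2; d'=(-21−2·3/4)/(11/2)=-45/11
row 3: denom=4−1·2/11=42/11; d'=(0−1·-45/11)/(42/11)=15/14
row 4: denom=6−1·11/42=241/42; d'=(45−1·15/14)/(241/42)=1845/241
back: M4=1845/241
back: M3=15/14−11/42·1845/241=-225/241
back: M2=-45/11−2/11·-225/241=-945/241
back: M1=3/4−1/4·-945/241=417/241
M: M0=0, M1=417/241, M2=-945/241, M3=-225/241, M4=1845/241, M5=0
seg 0: a=1, c=M0/2=0, d=(M1−M0)/(6·2)=139/964, b=Δ0−h0·(2M0+M1)/6=-519/482
seg 1: a=0, c=M1/2=417/482, d=(M2−M1)/(6·2)=-227/482, b=Δ1−h1·(2M1+M2)/6=315/482
seg 2: a=1, c=M2/2=-945/482, d=(M3−M2)/(6·1)=120/241, b=Δ2−h2·(2M2+M3)/6=-741/482
seg 3: a=-2, c=M3/2=-225/482, d=(M4−M3)/(6·1)=345/241, b=Δ3−h3·(2M3+M4)/6=-1911/482
seg 4: a=-5, c=M4/2=1845/482, d=(M5−M4)/(6·2)=-615/964, b=Δ4−h4·(2M4+M5)/6=-291/482
t_q=15/2 → seg 4, τ=3/2; S=-5+-291/482·τ+1845/482·τ²+-615/964·τ³=4271/7712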